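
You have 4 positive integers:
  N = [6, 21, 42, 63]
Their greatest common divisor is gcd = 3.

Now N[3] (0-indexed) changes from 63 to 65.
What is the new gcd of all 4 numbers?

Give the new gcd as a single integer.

Answer: 1

Derivation:
Numbers: [6, 21, 42, 63], gcd = 3
Change: index 3, 63 -> 65
gcd of the OTHER numbers (without index 3): gcd([6, 21, 42]) = 3
New gcd = gcd(g_others, new_val) = gcd(3, 65) = 1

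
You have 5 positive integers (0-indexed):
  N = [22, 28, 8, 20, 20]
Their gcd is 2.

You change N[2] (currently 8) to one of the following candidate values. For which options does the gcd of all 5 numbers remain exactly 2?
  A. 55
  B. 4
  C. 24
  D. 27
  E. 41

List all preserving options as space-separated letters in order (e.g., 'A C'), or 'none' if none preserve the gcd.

Answer: B C

Derivation:
Old gcd = 2; gcd of others (without N[2]) = 2
New gcd for candidate v: gcd(2, v). Preserves old gcd iff gcd(2, v) = 2.
  Option A: v=55, gcd(2,55)=1 -> changes
  Option B: v=4, gcd(2,4)=2 -> preserves
  Option C: v=24, gcd(2,24)=2 -> preserves
  Option D: v=27, gcd(2,27)=1 -> changes
  Option E: v=41, gcd(2,41)=1 -> changes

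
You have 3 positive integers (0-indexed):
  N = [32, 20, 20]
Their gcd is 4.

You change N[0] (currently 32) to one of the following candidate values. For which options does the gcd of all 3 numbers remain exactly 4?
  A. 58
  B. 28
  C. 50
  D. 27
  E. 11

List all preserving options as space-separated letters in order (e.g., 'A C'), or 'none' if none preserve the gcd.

Answer: B

Derivation:
Old gcd = 4; gcd of others (without N[0]) = 20
New gcd for candidate v: gcd(20, v). Preserves old gcd iff gcd(20, v) = 4.
  Option A: v=58, gcd(20,58)=2 -> changes
  Option B: v=28, gcd(20,28)=4 -> preserves
  Option C: v=50, gcd(20,50)=10 -> changes
  Option D: v=27, gcd(20,27)=1 -> changes
  Option E: v=11, gcd(20,11)=1 -> changes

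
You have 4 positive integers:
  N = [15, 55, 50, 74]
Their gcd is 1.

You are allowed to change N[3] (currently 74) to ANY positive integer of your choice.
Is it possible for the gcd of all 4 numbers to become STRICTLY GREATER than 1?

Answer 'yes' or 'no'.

Answer: yes

Derivation:
Current gcd = 1
gcd of all OTHER numbers (without N[3]=74): gcd([15, 55, 50]) = 5
The new gcd after any change is gcd(5, new_value).
This can be at most 5.
Since 5 > old gcd 1, the gcd CAN increase (e.g., set N[3] = 5).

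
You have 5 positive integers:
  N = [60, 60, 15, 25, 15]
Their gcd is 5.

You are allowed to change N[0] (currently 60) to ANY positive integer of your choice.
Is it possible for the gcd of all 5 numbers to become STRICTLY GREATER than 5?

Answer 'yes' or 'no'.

Answer: no

Derivation:
Current gcd = 5
gcd of all OTHER numbers (without N[0]=60): gcd([60, 15, 25, 15]) = 5
The new gcd after any change is gcd(5, new_value).
This can be at most 5.
Since 5 = old gcd 5, the gcd can only stay the same or decrease.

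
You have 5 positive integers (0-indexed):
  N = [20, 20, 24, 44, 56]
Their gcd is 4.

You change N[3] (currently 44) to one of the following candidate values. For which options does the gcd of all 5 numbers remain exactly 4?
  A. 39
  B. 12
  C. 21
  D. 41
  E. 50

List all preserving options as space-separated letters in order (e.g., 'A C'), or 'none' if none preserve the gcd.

Answer: B

Derivation:
Old gcd = 4; gcd of others (without N[3]) = 4
New gcd for candidate v: gcd(4, v). Preserves old gcd iff gcd(4, v) = 4.
  Option A: v=39, gcd(4,39)=1 -> changes
  Option B: v=12, gcd(4,12)=4 -> preserves
  Option C: v=21, gcd(4,21)=1 -> changes
  Option D: v=41, gcd(4,41)=1 -> changes
  Option E: v=50, gcd(4,50)=2 -> changes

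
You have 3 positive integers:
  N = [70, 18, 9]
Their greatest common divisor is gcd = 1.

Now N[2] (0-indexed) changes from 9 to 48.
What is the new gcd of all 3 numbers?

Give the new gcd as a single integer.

Answer: 2

Derivation:
Numbers: [70, 18, 9], gcd = 1
Change: index 2, 9 -> 48
gcd of the OTHER numbers (without index 2): gcd([70, 18]) = 2
New gcd = gcd(g_others, new_val) = gcd(2, 48) = 2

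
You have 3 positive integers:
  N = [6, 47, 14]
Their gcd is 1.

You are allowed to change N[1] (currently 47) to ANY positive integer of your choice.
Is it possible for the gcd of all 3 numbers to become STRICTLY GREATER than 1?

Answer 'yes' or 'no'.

Answer: yes

Derivation:
Current gcd = 1
gcd of all OTHER numbers (without N[1]=47): gcd([6, 14]) = 2
The new gcd after any change is gcd(2, new_value).
This can be at most 2.
Since 2 > old gcd 1, the gcd CAN increase (e.g., set N[1] = 2).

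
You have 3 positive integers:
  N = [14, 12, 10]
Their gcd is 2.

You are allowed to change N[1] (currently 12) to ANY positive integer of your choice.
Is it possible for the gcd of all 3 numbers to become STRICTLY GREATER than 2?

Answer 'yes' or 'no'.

Current gcd = 2
gcd of all OTHER numbers (without N[1]=12): gcd([14, 10]) = 2
The new gcd after any change is gcd(2, new_value).
This can be at most 2.
Since 2 = old gcd 2, the gcd can only stay the same or decrease.

Answer: no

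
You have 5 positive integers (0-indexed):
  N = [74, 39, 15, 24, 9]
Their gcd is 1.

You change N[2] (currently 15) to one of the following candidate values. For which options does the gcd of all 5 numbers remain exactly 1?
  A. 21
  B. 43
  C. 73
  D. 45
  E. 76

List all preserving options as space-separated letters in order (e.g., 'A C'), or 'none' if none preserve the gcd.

Old gcd = 1; gcd of others (without N[2]) = 1
New gcd for candidate v: gcd(1, v). Preserves old gcd iff gcd(1, v) = 1.
  Option A: v=21, gcd(1,21)=1 -> preserves
  Option B: v=43, gcd(1,43)=1 -> preserves
  Option C: v=73, gcd(1,73)=1 -> preserves
  Option D: v=45, gcd(1,45)=1 -> preserves
  Option E: v=76, gcd(1,76)=1 -> preserves

Answer: A B C D E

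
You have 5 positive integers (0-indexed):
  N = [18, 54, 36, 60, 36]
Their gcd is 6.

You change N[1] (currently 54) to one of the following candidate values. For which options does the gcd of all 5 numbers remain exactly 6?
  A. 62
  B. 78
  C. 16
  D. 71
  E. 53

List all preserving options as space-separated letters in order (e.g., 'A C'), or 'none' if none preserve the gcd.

Answer: B

Derivation:
Old gcd = 6; gcd of others (without N[1]) = 6
New gcd for candidate v: gcd(6, v). Preserves old gcd iff gcd(6, v) = 6.
  Option A: v=62, gcd(6,62)=2 -> changes
  Option B: v=78, gcd(6,78)=6 -> preserves
  Option C: v=16, gcd(6,16)=2 -> changes
  Option D: v=71, gcd(6,71)=1 -> changes
  Option E: v=53, gcd(6,53)=1 -> changes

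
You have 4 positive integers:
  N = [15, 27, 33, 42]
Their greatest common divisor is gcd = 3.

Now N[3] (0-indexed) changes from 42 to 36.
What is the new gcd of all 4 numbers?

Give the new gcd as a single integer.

Answer: 3

Derivation:
Numbers: [15, 27, 33, 42], gcd = 3
Change: index 3, 42 -> 36
gcd of the OTHER numbers (without index 3): gcd([15, 27, 33]) = 3
New gcd = gcd(g_others, new_val) = gcd(3, 36) = 3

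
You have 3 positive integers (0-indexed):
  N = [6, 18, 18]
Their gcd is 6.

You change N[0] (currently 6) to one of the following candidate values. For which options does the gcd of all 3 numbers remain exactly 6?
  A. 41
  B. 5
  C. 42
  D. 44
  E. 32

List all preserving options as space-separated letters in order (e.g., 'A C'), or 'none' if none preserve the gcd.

Old gcd = 6; gcd of others (without N[0]) = 18
New gcd for candidate v: gcd(18, v). Preserves old gcd iff gcd(18, v) = 6.
  Option A: v=41, gcd(18,41)=1 -> changes
  Option B: v=5, gcd(18,5)=1 -> changes
  Option C: v=42, gcd(18,42)=6 -> preserves
  Option D: v=44, gcd(18,44)=2 -> changes
  Option E: v=32, gcd(18,32)=2 -> changes

Answer: C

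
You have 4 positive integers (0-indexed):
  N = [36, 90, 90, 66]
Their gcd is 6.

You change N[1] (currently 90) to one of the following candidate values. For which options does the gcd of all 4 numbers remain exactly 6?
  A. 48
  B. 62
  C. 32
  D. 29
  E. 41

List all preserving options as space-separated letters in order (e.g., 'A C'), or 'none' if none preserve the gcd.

Answer: A

Derivation:
Old gcd = 6; gcd of others (without N[1]) = 6
New gcd for candidate v: gcd(6, v). Preserves old gcd iff gcd(6, v) = 6.
  Option A: v=48, gcd(6,48)=6 -> preserves
  Option B: v=62, gcd(6,62)=2 -> changes
  Option C: v=32, gcd(6,32)=2 -> changes
  Option D: v=29, gcd(6,29)=1 -> changes
  Option E: v=41, gcd(6,41)=1 -> changes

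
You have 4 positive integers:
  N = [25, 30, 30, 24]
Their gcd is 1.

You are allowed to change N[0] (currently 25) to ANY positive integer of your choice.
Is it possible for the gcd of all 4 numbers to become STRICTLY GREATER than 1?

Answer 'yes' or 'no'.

Current gcd = 1
gcd of all OTHER numbers (without N[0]=25): gcd([30, 30, 24]) = 6
The new gcd after any change is gcd(6, new_value).
This can be at most 6.
Since 6 > old gcd 1, the gcd CAN increase (e.g., set N[0] = 6).

Answer: yes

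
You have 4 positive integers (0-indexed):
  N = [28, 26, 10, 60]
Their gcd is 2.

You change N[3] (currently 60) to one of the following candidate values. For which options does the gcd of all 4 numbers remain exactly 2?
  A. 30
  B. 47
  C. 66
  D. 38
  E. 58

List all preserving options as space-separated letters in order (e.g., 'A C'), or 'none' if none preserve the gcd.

Old gcd = 2; gcd of others (without N[3]) = 2
New gcd for candidate v: gcd(2, v). Preserves old gcd iff gcd(2, v) = 2.
  Option A: v=30, gcd(2,30)=2 -> preserves
  Option B: v=47, gcd(2,47)=1 -> changes
  Option C: v=66, gcd(2,66)=2 -> preserves
  Option D: v=38, gcd(2,38)=2 -> preserves
  Option E: v=58, gcd(2,58)=2 -> preserves

Answer: A C D E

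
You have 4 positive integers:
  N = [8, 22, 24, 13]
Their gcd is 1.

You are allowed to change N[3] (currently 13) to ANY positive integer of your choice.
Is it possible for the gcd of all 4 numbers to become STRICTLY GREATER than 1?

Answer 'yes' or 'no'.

Answer: yes

Derivation:
Current gcd = 1
gcd of all OTHER numbers (without N[3]=13): gcd([8, 22, 24]) = 2
The new gcd after any change is gcd(2, new_value).
This can be at most 2.
Since 2 > old gcd 1, the gcd CAN increase (e.g., set N[3] = 2).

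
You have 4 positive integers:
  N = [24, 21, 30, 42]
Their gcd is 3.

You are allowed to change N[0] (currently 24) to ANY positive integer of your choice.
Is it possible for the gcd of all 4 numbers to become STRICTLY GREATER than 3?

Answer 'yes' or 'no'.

Answer: no

Derivation:
Current gcd = 3
gcd of all OTHER numbers (without N[0]=24): gcd([21, 30, 42]) = 3
The new gcd after any change is gcd(3, new_value).
This can be at most 3.
Since 3 = old gcd 3, the gcd can only stay the same or decrease.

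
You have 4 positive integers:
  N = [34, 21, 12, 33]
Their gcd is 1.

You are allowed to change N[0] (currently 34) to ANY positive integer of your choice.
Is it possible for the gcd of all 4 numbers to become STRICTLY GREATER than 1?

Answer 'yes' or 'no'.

Current gcd = 1
gcd of all OTHER numbers (without N[0]=34): gcd([21, 12, 33]) = 3
The new gcd after any change is gcd(3, new_value).
This can be at most 3.
Since 3 > old gcd 1, the gcd CAN increase (e.g., set N[0] = 3).

Answer: yes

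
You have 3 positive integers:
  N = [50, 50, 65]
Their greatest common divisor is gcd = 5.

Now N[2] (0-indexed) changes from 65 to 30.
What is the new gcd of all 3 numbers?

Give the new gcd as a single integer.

Answer: 10

Derivation:
Numbers: [50, 50, 65], gcd = 5
Change: index 2, 65 -> 30
gcd of the OTHER numbers (without index 2): gcd([50, 50]) = 50
New gcd = gcd(g_others, new_val) = gcd(50, 30) = 10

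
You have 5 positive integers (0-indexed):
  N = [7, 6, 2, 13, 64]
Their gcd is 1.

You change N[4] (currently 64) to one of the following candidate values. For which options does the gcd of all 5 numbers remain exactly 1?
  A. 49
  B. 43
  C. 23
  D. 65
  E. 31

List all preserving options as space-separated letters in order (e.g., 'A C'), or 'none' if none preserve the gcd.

Old gcd = 1; gcd of others (without N[4]) = 1
New gcd for candidate v: gcd(1, v). Preserves old gcd iff gcd(1, v) = 1.
  Option A: v=49, gcd(1,49)=1 -> preserves
  Option B: v=43, gcd(1,43)=1 -> preserves
  Option C: v=23, gcd(1,23)=1 -> preserves
  Option D: v=65, gcd(1,65)=1 -> preserves
  Option E: v=31, gcd(1,31)=1 -> preserves

Answer: A B C D E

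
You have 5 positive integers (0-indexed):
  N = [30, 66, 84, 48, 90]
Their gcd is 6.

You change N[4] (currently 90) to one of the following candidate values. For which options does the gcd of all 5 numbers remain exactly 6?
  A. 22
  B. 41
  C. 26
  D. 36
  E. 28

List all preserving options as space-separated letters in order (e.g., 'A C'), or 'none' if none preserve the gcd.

Old gcd = 6; gcd of others (without N[4]) = 6
New gcd for candidate v: gcd(6, v). Preserves old gcd iff gcd(6, v) = 6.
  Option A: v=22, gcd(6,22)=2 -> changes
  Option B: v=41, gcd(6,41)=1 -> changes
  Option C: v=26, gcd(6,26)=2 -> changes
  Option D: v=36, gcd(6,36)=6 -> preserves
  Option E: v=28, gcd(6,28)=2 -> changes

Answer: D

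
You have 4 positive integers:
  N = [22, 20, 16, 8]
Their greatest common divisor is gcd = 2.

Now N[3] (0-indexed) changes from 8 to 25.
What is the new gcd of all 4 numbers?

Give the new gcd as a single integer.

Answer: 1

Derivation:
Numbers: [22, 20, 16, 8], gcd = 2
Change: index 3, 8 -> 25
gcd of the OTHER numbers (without index 3): gcd([22, 20, 16]) = 2
New gcd = gcd(g_others, new_val) = gcd(2, 25) = 1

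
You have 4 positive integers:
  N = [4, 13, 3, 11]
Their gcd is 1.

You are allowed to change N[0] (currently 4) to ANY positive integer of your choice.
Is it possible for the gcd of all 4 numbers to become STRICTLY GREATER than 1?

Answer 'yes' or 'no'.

Answer: no

Derivation:
Current gcd = 1
gcd of all OTHER numbers (without N[0]=4): gcd([13, 3, 11]) = 1
The new gcd after any change is gcd(1, new_value).
This can be at most 1.
Since 1 = old gcd 1, the gcd can only stay the same or decrease.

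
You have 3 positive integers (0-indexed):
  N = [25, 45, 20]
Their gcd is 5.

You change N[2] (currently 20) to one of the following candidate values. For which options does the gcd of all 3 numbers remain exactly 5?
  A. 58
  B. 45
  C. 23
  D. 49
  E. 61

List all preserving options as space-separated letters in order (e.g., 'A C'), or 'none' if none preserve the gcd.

Answer: B

Derivation:
Old gcd = 5; gcd of others (without N[2]) = 5
New gcd for candidate v: gcd(5, v). Preserves old gcd iff gcd(5, v) = 5.
  Option A: v=58, gcd(5,58)=1 -> changes
  Option B: v=45, gcd(5,45)=5 -> preserves
  Option C: v=23, gcd(5,23)=1 -> changes
  Option D: v=49, gcd(5,49)=1 -> changes
  Option E: v=61, gcd(5,61)=1 -> changes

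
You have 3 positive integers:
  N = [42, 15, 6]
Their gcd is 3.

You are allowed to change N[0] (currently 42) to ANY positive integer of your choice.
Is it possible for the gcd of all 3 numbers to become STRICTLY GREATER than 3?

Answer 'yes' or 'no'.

Current gcd = 3
gcd of all OTHER numbers (without N[0]=42): gcd([15, 6]) = 3
The new gcd after any change is gcd(3, new_value).
This can be at most 3.
Since 3 = old gcd 3, the gcd can only stay the same or decrease.

Answer: no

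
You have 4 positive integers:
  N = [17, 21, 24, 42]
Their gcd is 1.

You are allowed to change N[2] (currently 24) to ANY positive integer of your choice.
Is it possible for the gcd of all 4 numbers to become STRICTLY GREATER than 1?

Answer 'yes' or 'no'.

Answer: no

Derivation:
Current gcd = 1
gcd of all OTHER numbers (without N[2]=24): gcd([17, 21, 42]) = 1
The new gcd after any change is gcd(1, new_value).
This can be at most 1.
Since 1 = old gcd 1, the gcd can only stay the same or decrease.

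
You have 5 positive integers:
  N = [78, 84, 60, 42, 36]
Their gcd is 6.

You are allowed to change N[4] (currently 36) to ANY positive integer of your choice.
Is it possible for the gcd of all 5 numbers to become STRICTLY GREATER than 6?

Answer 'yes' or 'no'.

Current gcd = 6
gcd of all OTHER numbers (without N[4]=36): gcd([78, 84, 60, 42]) = 6
The new gcd after any change is gcd(6, new_value).
This can be at most 6.
Since 6 = old gcd 6, the gcd can only stay the same or decrease.

Answer: no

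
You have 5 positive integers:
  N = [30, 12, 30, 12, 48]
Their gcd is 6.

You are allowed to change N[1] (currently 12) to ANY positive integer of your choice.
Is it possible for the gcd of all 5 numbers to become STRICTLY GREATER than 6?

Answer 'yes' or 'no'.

Current gcd = 6
gcd of all OTHER numbers (without N[1]=12): gcd([30, 30, 12, 48]) = 6
The new gcd after any change is gcd(6, new_value).
This can be at most 6.
Since 6 = old gcd 6, the gcd can only stay the same or decrease.

Answer: no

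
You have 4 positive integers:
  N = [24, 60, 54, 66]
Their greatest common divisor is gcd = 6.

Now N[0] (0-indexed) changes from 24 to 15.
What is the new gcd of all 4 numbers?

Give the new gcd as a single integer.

Answer: 3

Derivation:
Numbers: [24, 60, 54, 66], gcd = 6
Change: index 0, 24 -> 15
gcd of the OTHER numbers (without index 0): gcd([60, 54, 66]) = 6
New gcd = gcd(g_others, new_val) = gcd(6, 15) = 3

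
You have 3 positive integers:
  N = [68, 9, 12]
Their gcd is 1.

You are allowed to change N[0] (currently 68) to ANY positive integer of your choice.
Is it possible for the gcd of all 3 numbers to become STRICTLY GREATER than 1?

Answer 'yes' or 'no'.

Answer: yes

Derivation:
Current gcd = 1
gcd of all OTHER numbers (without N[0]=68): gcd([9, 12]) = 3
The new gcd after any change is gcd(3, new_value).
This can be at most 3.
Since 3 > old gcd 1, the gcd CAN increase (e.g., set N[0] = 3).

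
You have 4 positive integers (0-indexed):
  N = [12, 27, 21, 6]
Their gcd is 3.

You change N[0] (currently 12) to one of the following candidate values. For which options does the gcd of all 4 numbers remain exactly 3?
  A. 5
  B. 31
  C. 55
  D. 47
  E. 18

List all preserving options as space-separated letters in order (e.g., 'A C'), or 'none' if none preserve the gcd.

Old gcd = 3; gcd of others (without N[0]) = 3
New gcd for candidate v: gcd(3, v). Preserves old gcd iff gcd(3, v) = 3.
  Option A: v=5, gcd(3,5)=1 -> changes
  Option B: v=31, gcd(3,31)=1 -> changes
  Option C: v=55, gcd(3,55)=1 -> changes
  Option D: v=47, gcd(3,47)=1 -> changes
  Option E: v=18, gcd(3,18)=3 -> preserves

Answer: E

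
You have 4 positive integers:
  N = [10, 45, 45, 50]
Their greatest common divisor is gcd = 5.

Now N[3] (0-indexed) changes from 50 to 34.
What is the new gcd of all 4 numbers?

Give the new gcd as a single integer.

Answer: 1

Derivation:
Numbers: [10, 45, 45, 50], gcd = 5
Change: index 3, 50 -> 34
gcd of the OTHER numbers (without index 3): gcd([10, 45, 45]) = 5
New gcd = gcd(g_others, new_val) = gcd(5, 34) = 1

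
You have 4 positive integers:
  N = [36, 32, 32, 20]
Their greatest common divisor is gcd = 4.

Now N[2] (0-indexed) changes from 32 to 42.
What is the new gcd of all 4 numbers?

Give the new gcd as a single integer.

Numbers: [36, 32, 32, 20], gcd = 4
Change: index 2, 32 -> 42
gcd of the OTHER numbers (without index 2): gcd([36, 32, 20]) = 4
New gcd = gcd(g_others, new_val) = gcd(4, 42) = 2

Answer: 2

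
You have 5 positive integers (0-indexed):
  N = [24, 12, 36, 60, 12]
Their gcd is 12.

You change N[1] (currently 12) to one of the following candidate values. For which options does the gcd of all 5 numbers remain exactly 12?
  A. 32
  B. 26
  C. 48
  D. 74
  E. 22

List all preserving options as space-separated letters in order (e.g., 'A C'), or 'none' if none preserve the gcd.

Old gcd = 12; gcd of others (without N[1]) = 12
New gcd for candidate v: gcd(12, v). Preserves old gcd iff gcd(12, v) = 12.
  Option A: v=32, gcd(12,32)=4 -> changes
  Option B: v=26, gcd(12,26)=2 -> changes
  Option C: v=48, gcd(12,48)=12 -> preserves
  Option D: v=74, gcd(12,74)=2 -> changes
  Option E: v=22, gcd(12,22)=2 -> changes

Answer: C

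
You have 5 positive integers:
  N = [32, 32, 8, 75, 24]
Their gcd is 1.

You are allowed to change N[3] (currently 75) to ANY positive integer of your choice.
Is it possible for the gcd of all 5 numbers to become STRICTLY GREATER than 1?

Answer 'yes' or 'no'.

Current gcd = 1
gcd of all OTHER numbers (without N[3]=75): gcd([32, 32, 8, 24]) = 8
The new gcd after any change is gcd(8, new_value).
This can be at most 8.
Since 8 > old gcd 1, the gcd CAN increase (e.g., set N[3] = 8).

Answer: yes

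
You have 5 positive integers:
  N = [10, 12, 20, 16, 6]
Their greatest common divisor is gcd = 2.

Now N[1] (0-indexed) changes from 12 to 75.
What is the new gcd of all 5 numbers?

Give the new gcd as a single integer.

Answer: 1

Derivation:
Numbers: [10, 12, 20, 16, 6], gcd = 2
Change: index 1, 12 -> 75
gcd of the OTHER numbers (without index 1): gcd([10, 20, 16, 6]) = 2
New gcd = gcd(g_others, new_val) = gcd(2, 75) = 1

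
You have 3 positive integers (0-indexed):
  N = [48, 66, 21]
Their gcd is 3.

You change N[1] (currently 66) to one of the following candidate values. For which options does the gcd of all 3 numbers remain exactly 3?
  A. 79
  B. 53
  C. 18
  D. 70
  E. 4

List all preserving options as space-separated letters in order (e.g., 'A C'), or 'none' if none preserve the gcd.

Answer: C

Derivation:
Old gcd = 3; gcd of others (without N[1]) = 3
New gcd for candidate v: gcd(3, v). Preserves old gcd iff gcd(3, v) = 3.
  Option A: v=79, gcd(3,79)=1 -> changes
  Option B: v=53, gcd(3,53)=1 -> changes
  Option C: v=18, gcd(3,18)=3 -> preserves
  Option D: v=70, gcd(3,70)=1 -> changes
  Option E: v=4, gcd(3,4)=1 -> changes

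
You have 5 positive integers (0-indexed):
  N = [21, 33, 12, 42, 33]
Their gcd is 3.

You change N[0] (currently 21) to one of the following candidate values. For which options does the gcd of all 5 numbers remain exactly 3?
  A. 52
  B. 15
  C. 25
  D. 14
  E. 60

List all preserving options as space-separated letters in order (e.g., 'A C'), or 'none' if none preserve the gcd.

Answer: B E

Derivation:
Old gcd = 3; gcd of others (without N[0]) = 3
New gcd for candidate v: gcd(3, v). Preserves old gcd iff gcd(3, v) = 3.
  Option A: v=52, gcd(3,52)=1 -> changes
  Option B: v=15, gcd(3,15)=3 -> preserves
  Option C: v=25, gcd(3,25)=1 -> changes
  Option D: v=14, gcd(3,14)=1 -> changes
  Option E: v=60, gcd(3,60)=3 -> preserves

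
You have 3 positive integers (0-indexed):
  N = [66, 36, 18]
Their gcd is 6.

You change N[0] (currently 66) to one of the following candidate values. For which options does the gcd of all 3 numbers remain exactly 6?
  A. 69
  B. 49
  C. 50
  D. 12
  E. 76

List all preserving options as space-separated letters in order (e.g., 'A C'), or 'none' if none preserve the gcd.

Old gcd = 6; gcd of others (without N[0]) = 18
New gcd for candidate v: gcd(18, v). Preserves old gcd iff gcd(18, v) = 6.
  Option A: v=69, gcd(18,69)=3 -> changes
  Option B: v=49, gcd(18,49)=1 -> changes
  Option C: v=50, gcd(18,50)=2 -> changes
  Option D: v=12, gcd(18,12)=6 -> preserves
  Option E: v=76, gcd(18,76)=2 -> changes

Answer: D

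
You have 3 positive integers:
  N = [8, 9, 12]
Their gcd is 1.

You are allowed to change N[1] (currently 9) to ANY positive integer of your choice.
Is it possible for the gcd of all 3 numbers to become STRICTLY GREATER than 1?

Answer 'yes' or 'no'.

Answer: yes

Derivation:
Current gcd = 1
gcd of all OTHER numbers (without N[1]=9): gcd([8, 12]) = 4
The new gcd after any change is gcd(4, new_value).
This can be at most 4.
Since 4 > old gcd 1, the gcd CAN increase (e.g., set N[1] = 4).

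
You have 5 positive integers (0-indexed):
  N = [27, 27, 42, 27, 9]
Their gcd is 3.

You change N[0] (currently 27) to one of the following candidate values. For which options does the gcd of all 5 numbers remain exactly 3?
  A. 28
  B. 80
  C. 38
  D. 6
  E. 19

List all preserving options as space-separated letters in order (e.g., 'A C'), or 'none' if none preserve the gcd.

Answer: D

Derivation:
Old gcd = 3; gcd of others (without N[0]) = 3
New gcd for candidate v: gcd(3, v). Preserves old gcd iff gcd(3, v) = 3.
  Option A: v=28, gcd(3,28)=1 -> changes
  Option B: v=80, gcd(3,80)=1 -> changes
  Option C: v=38, gcd(3,38)=1 -> changes
  Option D: v=6, gcd(3,6)=3 -> preserves
  Option E: v=19, gcd(3,19)=1 -> changes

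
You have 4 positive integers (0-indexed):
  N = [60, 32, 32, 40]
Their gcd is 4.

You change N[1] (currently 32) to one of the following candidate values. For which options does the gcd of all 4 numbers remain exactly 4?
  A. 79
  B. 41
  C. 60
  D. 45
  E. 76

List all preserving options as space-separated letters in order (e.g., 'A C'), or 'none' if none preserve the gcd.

Answer: C E

Derivation:
Old gcd = 4; gcd of others (without N[1]) = 4
New gcd for candidate v: gcd(4, v). Preserves old gcd iff gcd(4, v) = 4.
  Option A: v=79, gcd(4,79)=1 -> changes
  Option B: v=41, gcd(4,41)=1 -> changes
  Option C: v=60, gcd(4,60)=4 -> preserves
  Option D: v=45, gcd(4,45)=1 -> changes
  Option E: v=76, gcd(4,76)=4 -> preserves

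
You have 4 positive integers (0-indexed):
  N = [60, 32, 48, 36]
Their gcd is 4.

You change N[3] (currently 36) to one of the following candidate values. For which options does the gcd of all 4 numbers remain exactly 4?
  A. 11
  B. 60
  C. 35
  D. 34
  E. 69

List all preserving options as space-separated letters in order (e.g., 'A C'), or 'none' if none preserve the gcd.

Answer: B

Derivation:
Old gcd = 4; gcd of others (without N[3]) = 4
New gcd for candidate v: gcd(4, v). Preserves old gcd iff gcd(4, v) = 4.
  Option A: v=11, gcd(4,11)=1 -> changes
  Option B: v=60, gcd(4,60)=4 -> preserves
  Option C: v=35, gcd(4,35)=1 -> changes
  Option D: v=34, gcd(4,34)=2 -> changes
  Option E: v=69, gcd(4,69)=1 -> changes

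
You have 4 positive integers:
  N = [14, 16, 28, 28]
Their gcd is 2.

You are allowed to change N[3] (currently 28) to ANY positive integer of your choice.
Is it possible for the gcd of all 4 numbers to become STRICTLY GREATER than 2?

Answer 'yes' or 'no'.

Current gcd = 2
gcd of all OTHER numbers (without N[3]=28): gcd([14, 16, 28]) = 2
The new gcd after any change is gcd(2, new_value).
This can be at most 2.
Since 2 = old gcd 2, the gcd can only stay the same or decrease.

Answer: no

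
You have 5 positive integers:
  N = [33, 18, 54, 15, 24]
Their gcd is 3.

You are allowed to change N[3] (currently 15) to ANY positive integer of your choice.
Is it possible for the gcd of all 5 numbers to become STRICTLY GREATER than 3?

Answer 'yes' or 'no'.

Current gcd = 3
gcd of all OTHER numbers (without N[3]=15): gcd([33, 18, 54, 24]) = 3
The new gcd after any change is gcd(3, new_value).
This can be at most 3.
Since 3 = old gcd 3, the gcd can only stay the same or decrease.

Answer: no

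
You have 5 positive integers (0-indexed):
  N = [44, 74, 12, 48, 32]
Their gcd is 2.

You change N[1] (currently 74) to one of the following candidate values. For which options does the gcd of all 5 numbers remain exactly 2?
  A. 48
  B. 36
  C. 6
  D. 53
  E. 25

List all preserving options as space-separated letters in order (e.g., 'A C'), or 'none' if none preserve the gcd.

Old gcd = 2; gcd of others (without N[1]) = 4
New gcd for candidate v: gcd(4, v). Preserves old gcd iff gcd(4, v) = 2.
  Option A: v=48, gcd(4,48)=4 -> changes
  Option B: v=36, gcd(4,36)=4 -> changes
  Option C: v=6, gcd(4,6)=2 -> preserves
  Option D: v=53, gcd(4,53)=1 -> changes
  Option E: v=25, gcd(4,25)=1 -> changes

Answer: C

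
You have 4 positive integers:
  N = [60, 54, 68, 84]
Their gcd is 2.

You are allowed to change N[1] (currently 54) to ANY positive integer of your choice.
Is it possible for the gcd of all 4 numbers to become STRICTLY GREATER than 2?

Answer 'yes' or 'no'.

Current gcd = 2
gcd of all OTHER numbers (without N[1]=54): gcd([60, 68, 84]) = 4
The new gcd after any change is gcd(4, new_value).
This can be at most 4.
Since 4 > old gcd 2, the gcd CAN increase (e.g., set N[1] = 4).

Answer: yes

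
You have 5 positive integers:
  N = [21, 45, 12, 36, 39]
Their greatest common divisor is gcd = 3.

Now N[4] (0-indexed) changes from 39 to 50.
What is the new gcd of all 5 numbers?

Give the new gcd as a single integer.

Answer: 1

Derivation:
Numbers: [21, 45, 12, 36, 39], gcd = 3
Change: index 4, 39 -> 50
gcd of the OTHER numbers (without index 4): gcd([21, 45, 12, 36]) = 3
New gcd = gcd(g_others, new_val) = gcd(3, 50) = 1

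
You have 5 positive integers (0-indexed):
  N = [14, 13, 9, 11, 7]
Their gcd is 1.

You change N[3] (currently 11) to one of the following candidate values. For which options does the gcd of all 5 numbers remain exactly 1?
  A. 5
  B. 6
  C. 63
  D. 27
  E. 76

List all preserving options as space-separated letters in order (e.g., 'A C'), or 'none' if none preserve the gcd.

Answer: A B C D E

Derivation:
Old gcd = 1; gcd of others (without N[3]) = 1
New gcd for candidate v: gcd(1, v). Preserves old gcd iff gcd(1, v) = 1.
  Option A: v=5, gcd(1,5)=1 -> preserves
  Option B: v=6, gcd(1,6)=1 -> preserves
  Option C: v=63, gcd(1,63)=1 -> preserves
  Option D: v=27, gcd(1,27)=1 -> preserves
  Option E: v=76, gcd(1,76)=1 -> preserves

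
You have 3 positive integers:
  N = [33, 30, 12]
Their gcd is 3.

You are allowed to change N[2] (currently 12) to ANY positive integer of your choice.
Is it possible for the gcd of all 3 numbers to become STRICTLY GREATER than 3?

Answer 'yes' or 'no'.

Current gcd = 3
gcd of all OTHER numbers (without N[2]=12): gcd([33, 30]) = 3
The new gcd after any change is gcd(3, new_value).
This can be at most 3.
Since 3 = old gcd 3, the gcd can only stay the same or decrease.

Answer: no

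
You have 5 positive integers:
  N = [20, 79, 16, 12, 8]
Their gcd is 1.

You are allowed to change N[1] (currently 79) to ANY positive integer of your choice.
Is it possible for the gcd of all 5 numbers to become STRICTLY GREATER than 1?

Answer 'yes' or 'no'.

Current gcd = 1
gcd of all OTHER numbers (without N[1]=79): gcd([20, 16, 12, 8]) = 4
The new gcd after any change is gcd(4, new_value).
This can be at most 4.
Since 4 > old gcd 1, the gcd CAN increase (e.g., set N[1] = 4).

Answer: yes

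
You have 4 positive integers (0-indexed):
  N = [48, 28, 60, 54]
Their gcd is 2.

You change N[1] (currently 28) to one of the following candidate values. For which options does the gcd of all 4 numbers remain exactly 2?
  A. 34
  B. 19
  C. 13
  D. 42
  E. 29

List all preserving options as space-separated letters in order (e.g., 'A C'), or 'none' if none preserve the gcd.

Old gcd = 2; gcd of others (without N[1]) = 6
New gcd for candidate v: gcd(6, v). Preserves old gcd iff gcd(6, v) = 2.
  Option A: v=34, gcd(6,34)=2 -> preserves
  Option B: v=19, gcd(6,19)=1 -> changes
  Option C: v=13, gcd(6,13)=1 -> changes
  Option D: v=42, gcd(6,42)=6 -> changes
  Option E: v=29, gcd(6,29)=1 -> changes

Answer: A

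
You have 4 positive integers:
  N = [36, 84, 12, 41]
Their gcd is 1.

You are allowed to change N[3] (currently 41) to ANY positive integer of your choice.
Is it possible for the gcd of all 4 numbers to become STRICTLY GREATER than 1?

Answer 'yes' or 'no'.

Answer: yes

Derivation:
Current gcd = 1
gcd of all OTHER numbers (without N[3]=41): gcd([36, 84, 12]) = 12
The new gcd after any change is gcd(12, new_value).
This can be at most 12.
Since 12 > old gcd 1, the gcd CAN increase (e.g., set N[3] = 12).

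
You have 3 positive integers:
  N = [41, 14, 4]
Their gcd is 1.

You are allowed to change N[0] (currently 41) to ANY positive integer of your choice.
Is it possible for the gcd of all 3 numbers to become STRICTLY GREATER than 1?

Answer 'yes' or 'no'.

Answer: yes

Derivation:
Current gcd = 1
gcd of all OTHER numbers (without N[0]=41): gcd([14, 4]) = 2
The new gcd after any change is gcd(2, new_value).
This can be at most 2.
Since 2 > old gcd 1, the gcd CAN increase (e.g., set N[0] = 2).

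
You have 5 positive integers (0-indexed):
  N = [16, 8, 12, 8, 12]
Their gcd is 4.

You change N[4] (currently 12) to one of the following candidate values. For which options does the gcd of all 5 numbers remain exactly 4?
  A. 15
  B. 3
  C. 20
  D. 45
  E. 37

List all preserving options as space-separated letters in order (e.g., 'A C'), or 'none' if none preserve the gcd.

Old gcd = 4; gcd of others (without N[4]) = 4
New gcd for candidate v: gcd(4, v). Preserves old gcd iff gcd(4, v) = 4.
  Option A: v=15, gcd(4,15)=1 -> changes
  Option B: v=3, gcd(4,3)=1 -> changes
  Option C: v=20, gcd(4,20)=4 -> preserves
  Option D: v=45, gcd(4,45)=1 -> changes
  Option E: v=37, gcd(4,37)=1 -> changes

Answer: C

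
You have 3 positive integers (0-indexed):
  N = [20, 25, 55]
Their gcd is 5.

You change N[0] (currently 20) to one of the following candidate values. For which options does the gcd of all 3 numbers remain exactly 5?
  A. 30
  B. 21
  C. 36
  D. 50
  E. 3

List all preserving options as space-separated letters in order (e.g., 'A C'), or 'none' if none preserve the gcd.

Answer: A D

Derivation:
Old gcd = 5; gcd of others (without N[0]) = 5
New gcd for candidate v: gcd(5, v). Preserves old gcd iff gcd(5, v) = 5.
  Option A: v=30, gcd(5,30)=5 -> preserves
  Option B: v=21, gcd(5,21)=1 -> changes
  Option C: v=36, gcd(5,36)=1 -> changes
  Option D: v=50, gcd(5,50)=5 -> preserves
  Option E: v=3, gcd(5,3)=1 -> changes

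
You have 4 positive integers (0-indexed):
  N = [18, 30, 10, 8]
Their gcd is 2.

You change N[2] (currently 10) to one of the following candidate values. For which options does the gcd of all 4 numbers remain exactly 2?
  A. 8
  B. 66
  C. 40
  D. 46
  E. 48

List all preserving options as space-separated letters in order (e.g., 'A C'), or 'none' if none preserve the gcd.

Answer: A B C D E

Derivation:
Old gcd = 2; gcd of others (without N[2]) = 2
New gcd for candidate v: gcd(2, v). Preserves old gcd iff gcd(2, v) = 2.
  Option A: v=8, gcd(2,8)=2 -> preserves
  Option B: v=66, gcd(2,66)=2 -> preserves
  Option C: v=40, gcd(2,40)=2 -> preserves
  Option D: v=46, gcd(2,46)=2 -> preserves
  Option E: v=48, gcd(2,48)=2 -> preserves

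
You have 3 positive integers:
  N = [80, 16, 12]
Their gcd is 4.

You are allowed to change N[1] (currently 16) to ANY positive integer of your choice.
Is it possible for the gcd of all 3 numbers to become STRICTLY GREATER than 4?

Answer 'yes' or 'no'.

Current gcd = 4
gcd of all OTHER numbers (without N[1]=16): gcd([80, 12]) = 4
The new gcd after any change is gcd(4, new_value).
This can be at most 4.
Since 4 = old gcd 4, the gcd can only stay the same or decrease.

Answer: no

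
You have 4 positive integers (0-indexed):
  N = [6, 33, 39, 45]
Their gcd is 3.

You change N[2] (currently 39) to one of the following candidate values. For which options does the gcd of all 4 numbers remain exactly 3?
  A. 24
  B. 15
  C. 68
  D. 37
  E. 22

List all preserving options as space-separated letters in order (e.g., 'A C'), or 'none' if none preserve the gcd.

Answer: A B

Derivation:
Old gcd = 3; gcd of others (without N[2]) = 3
New gcd for candidate v: gcd(3, v). Preserves old gcd iff gcd(3, v) = 3.
  Option A: v=24, gcd(3,24)=3 -> preserves
  Option B: v=15, gcd(3,15)=3 -> preserves
  Option C: v=68, gcd(3,68)=1 -> changes
  Option D: v=37, gcd(3,37)=1 -> changes
  Option E: v=22, gcd(3,22)=1 -> changes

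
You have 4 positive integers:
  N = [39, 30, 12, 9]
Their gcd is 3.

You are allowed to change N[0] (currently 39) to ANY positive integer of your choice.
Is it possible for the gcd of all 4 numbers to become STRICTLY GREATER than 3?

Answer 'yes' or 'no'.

Answer: no

Derivation:
Current gcd = 3
gcd of all OTHER numbers (without N[0]=39): gcd([30, 12, 9]) = 3
The new gcd after any change is gcd(3, new_value).
This can be at most 3.
Since 3 = old gcd 3, the gcd can only stay the same or decrease.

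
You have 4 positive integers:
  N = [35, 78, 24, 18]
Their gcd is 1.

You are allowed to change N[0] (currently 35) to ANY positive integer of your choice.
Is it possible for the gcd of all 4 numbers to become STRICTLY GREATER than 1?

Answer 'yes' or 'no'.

Current gcd = 1
gcd of all OTHER numbers (without N[0]=35): gcd([78, 24, 18]) = 6
The new gcd after any change is gcd(6, new_value).
This can be at most 6.
Since 6 > old gcd 1, the gcd CAN increase (e.g., set N[0] = 6).

Answer: yes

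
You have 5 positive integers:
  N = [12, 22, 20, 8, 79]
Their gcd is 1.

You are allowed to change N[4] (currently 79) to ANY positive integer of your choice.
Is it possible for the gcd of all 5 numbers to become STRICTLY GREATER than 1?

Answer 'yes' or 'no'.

Current gcd = 1
gcd of all OTHER numbers (without N[4]=79): gcd([12, 22, 20, 8]) = 2
The new gcd after any change is gcd(2, new_value).
This can be at most 2.
Since 2 > old gcd 1, the gcd CAN increase (e.g., set N[4] = 2).

Answer: yes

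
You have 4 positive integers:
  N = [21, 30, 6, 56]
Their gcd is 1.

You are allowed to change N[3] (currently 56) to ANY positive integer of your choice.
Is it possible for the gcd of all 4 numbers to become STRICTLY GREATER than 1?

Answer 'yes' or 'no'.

Current gcd = 1
gcd of all OTHER numbers (without N[3]=56): gcd([21, 30, 6]) = 3
The new gcd after any change is gcd(3, new_value).
This can be at most 3.
Since 3 > old gcd 1, the gcd CAN increase (e.g., set N[3] = 3).

Answer: yes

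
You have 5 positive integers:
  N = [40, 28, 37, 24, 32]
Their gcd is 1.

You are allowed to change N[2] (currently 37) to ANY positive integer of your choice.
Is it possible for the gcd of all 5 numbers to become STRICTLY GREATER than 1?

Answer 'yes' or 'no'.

Current gcd = 1
gcd of all OTHER numbers (without N[2]=37): gcd([40, 28, 24, 32]) = 4
The new gcd after any change is gcd(4, new_value).
This can be at most 4.
Since 4 > old gcd 1, the gcd CAN increase (e.g., set N[2] = 4).

Answer: yes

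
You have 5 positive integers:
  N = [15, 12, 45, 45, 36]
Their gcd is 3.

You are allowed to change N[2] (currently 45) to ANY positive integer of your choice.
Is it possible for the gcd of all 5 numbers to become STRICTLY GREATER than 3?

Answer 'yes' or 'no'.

Current gcd = 3
gcd of all OTHER numbers (without N[2]=45): gcd([15, 12, 45, 36]) = 3
The new gcd after any change is gcd(3, new_value).
This can be at most 3.
Since 3 = old gcd 3, the gcd can only stay the same or decrease.

Answer: no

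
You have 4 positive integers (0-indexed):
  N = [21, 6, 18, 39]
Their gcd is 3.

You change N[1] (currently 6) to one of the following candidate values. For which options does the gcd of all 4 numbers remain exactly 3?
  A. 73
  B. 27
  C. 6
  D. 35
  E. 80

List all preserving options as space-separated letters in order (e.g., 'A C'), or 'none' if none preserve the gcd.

Answer: B C

Derivation:
Old gcd = 3; gcd of others (without N[1]) = 3
New gcd for candidate v: gcd(3, v). Preserves old gcd iff gcd(3, v) = 3.
  Option A: v=73, gcd(3,73)=1 -> changes
  Option B: v=27, gcd(3,27)=3 -> preserves
  Option C: v=6, gcd(3,6)=3 -> preserves
  Option D: v=35, gcd(3,35)=1 -> changes
  Option E: v=80, gcd(3,80)=1 -> changes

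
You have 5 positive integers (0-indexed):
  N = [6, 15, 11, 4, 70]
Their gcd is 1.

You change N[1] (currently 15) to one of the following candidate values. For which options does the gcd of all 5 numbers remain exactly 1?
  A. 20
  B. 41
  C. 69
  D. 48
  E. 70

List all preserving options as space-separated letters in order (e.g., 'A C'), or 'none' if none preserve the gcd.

Old gcd = 1; gcd of others (without N[1]) = 1
New gcd for candidate v: gcd(1, v). Preserves old gcd iff gcd(1, v) = 1.
  Option A: v=20, gcd(1,20)=1 -> preserves
  Option B: v=41, gcd(1,41)=1 -> preserves
  Option C: v=69, gcd(1,69)=1 -> preserves
  Option D: v=48, gcd(1,48)=1 -> preserves
  Option E: v=70, gcd(1,70)=1 -> preserves

Answer: A B C D E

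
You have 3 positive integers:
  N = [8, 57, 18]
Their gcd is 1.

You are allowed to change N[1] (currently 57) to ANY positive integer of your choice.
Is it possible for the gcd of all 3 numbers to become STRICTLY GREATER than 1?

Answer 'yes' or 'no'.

Current gcd = 1
gcd of all OTHER numbers (without N[1]=57): gcd([8, 18]) = 2
The new gcd after any change is gcd(2, new_value).
This can be at most 2.
Since 2 > old gcd 1, the gcd CAN increase (e.g., set N[1] = 2).

Answer: yes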